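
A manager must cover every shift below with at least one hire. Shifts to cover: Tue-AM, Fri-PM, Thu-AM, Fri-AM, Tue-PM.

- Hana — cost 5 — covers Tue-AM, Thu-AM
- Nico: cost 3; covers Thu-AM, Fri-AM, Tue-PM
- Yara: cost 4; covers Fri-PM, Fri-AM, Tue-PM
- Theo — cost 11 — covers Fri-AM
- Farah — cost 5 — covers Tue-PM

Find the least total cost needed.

This is an integer covering problem.
The greedy cost-per-new-shift heuristic would pick Nico, Yara, and Hana for 12, but a cheaper cover exists.
Choose Hana and Yara: together they cover Tue-AM, Fri-PM, Thu-AM, Fri-AM, Tue-PM — every shift.
Total cost: 5 + 4 = 9.
No cover costs less than 9.

9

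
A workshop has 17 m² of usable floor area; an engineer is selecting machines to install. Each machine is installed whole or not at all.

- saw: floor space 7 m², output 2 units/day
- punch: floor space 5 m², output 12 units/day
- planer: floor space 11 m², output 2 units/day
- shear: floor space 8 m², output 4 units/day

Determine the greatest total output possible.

Allowing fractional choices, the relaxed optimum would be about 17.1, but machines are indivisible.
punch + planer: floor space 5 + 11 = 16 ≤ 17, output 12 + 2 = 14.
saw + punch: floor space 7 + 5 = 12 ≤ 17, output 2 + 12 = 14.
punch + shear: floor space 5 + 8 = 13 ≤ 17, output 12 + 4 = 16.
Best is punch and shear with total output 16.

16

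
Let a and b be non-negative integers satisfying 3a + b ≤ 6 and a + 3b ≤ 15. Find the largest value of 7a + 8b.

40

The continuous relaxation peaks at (0.375, 4.88) with value 41.62; rounding to a feasible lattice point costs some objective.
(a,b)=(0,5): 3·0+1·5=5≤6, 1·0+3·5=15≤15, objective 40.
(a,b)=(0,4): 3·0+1·4=4≤6, 1·0+3·4=12≤15, objective 32.
(a,b)=(1,3): 3·1+1·3=6≤6, 1·1+3·3=10≤15, objective 31.
(a,b)=(0,3): 3·0+1·3=3≤6, 1·0+3·3=9≤15, objective 24.
No feasible integer point exceeds 40.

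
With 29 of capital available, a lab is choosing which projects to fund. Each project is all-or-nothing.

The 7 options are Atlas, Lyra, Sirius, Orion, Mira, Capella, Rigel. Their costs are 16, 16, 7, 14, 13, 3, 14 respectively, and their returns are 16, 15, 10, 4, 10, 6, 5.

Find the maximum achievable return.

Allowing fractional choices, the relaxed optimum would be about 34.8, but projects are indivisible.
Atlas + Sirius + Capella: cost 16 + 7 + 3 = 26 ≤ 29, return 16 + 10 + 6 = 32.
Lyra + Sirius + Capella: cost 16 + 7 + 3 = 26 ≤ 29, return 15 + 10 + 6 = 31.
Best is Atlas, Sirius, and Capella with total return 32.

32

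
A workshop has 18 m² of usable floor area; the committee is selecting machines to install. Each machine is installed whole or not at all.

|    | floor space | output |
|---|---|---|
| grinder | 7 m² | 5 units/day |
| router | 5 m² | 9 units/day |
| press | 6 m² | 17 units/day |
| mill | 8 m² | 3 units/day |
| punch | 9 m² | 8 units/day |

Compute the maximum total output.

31

router + press: floor space 5 + 6 = 11 ≤ 18, output 9 + 17 = 26.
grinder + router + press: floor space 7 + 5 + 6 = 18 ≤ 18, output 5 + 9 + 17 = 31.
Best is grinder, router, and press with total output 31.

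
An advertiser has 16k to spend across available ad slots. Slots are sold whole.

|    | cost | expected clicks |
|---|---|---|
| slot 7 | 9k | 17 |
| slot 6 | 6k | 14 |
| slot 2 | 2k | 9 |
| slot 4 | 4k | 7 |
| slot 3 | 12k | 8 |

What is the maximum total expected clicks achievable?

Take slot 7, slot 2, and slot 4: cost 9 + 2 + 4 = 15 ≤ 16, expected clicks 17 + 9 + 7 = 33.
No other feasible combination does better.

33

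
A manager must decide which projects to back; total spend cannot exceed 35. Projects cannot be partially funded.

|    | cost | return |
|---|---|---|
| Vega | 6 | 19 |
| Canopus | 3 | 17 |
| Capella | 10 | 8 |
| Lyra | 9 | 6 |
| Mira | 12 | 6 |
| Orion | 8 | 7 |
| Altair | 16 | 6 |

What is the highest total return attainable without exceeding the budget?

Treat it as a binary knapsack problem.
Allowing fractional choices, the relaxed optimum would be about 56.3, but projects are indivisible.
Vega + Canopus + Capella + Mira: cost 6 + 3 + 10 + 12 = 31 ≤ 35, return 19 + 17 + 8 + 6 = 50.
Vega + Canopus + Capella + Orion: cost 6 + 3 + 10 + 8 = 27 ≤ 35, return 19 + 17 + 8 + 7 = 51.
Vega + Canopus + Capella + Lyra: cost 6 + 3 + 10 + 9 = 28 ≤ 35, return 19 + 17 + 8 + 6 = 50.
Best is Vega, Canopus, Capella, and Orion with total return 51.

51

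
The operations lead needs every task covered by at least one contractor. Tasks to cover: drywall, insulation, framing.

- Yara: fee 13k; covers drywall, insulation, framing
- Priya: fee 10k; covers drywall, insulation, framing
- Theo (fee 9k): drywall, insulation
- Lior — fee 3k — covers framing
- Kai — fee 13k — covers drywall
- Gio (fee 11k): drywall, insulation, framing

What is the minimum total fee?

10

This is an integer covering problem.
The greedy cost-per-new-task heuristic would pick Lior and Theo for 12, but a cheaper cover exists.
Priya alone covers drywall, insulation, framing — every task.
Total fee: 10.
No cover costs less than 10.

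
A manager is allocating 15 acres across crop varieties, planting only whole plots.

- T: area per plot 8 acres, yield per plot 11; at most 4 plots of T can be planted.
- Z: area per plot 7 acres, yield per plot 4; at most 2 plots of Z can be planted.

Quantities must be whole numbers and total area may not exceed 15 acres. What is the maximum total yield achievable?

15

This is a bounded integer knapsack.
1×T: area 8 ≤ 15, yield 1·11 = 11.
1×T and 1×Z: area 15 ≤ 15, yield 1·11 + 1·4 = 15.
Best is 15.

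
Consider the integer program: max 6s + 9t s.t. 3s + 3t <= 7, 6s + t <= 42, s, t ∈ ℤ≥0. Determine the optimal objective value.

(s,t)=(0,2) is feasible, giving 18.
(s,t)=(1,1) is feasible, giving 15.
(s,t)=(0,1) is feasible, giving 9.
Maximum is 18 at (s,t)=(0,2).

18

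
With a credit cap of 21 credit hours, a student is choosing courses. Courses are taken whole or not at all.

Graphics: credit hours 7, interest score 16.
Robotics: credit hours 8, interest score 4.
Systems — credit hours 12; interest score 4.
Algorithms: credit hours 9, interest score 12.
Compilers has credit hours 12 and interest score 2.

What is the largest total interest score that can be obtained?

Allowing fractional choices, the relaxed optimum would be about 30.5, but courses are indivisible.
Graphics + Algorithms: credit hours 7 + 9 = 16 ≤ 21, interest score 16 + 12 = 28.
Graphics + Robotics: credit hours 7 + 8 = 15 ≤ 21, interest score 16 + 4 = 20.
Best is Graphics and Algorithms with total interest score 28.

28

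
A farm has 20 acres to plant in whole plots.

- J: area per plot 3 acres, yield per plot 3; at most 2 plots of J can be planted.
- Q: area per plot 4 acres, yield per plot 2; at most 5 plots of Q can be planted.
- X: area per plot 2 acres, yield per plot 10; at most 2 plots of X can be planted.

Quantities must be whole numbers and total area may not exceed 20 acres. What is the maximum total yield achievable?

2×J, 2×Q, and 2×X: area 18 ≤ 20, yield 2·3 + 2·2 + 2·10 = 30.
1×J, 3×Q, and 2×X: area 19 ≤ 20, yield 1·3 + 3·2 + 2·10 = 29.
Best is 30.

30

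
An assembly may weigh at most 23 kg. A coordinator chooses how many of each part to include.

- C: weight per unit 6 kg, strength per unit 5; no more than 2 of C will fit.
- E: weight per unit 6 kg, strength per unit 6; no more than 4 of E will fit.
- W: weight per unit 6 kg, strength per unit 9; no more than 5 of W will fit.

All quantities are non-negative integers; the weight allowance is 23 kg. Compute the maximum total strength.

27

W has the best ratio (9/6); taking only W gives at most 3×9 = 27 (stopped by the weight limit).
Optimal: 3×W: weight 18 ≤ 23, strength 3·9 = 27.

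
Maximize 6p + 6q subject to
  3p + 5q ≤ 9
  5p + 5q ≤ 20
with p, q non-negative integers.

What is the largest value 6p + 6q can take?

(p,q)=(3,0) is feasible, giving 18.
(p,q)=(2,0) is feasible, giving 12.
No feasible integer point exceeds 18.

18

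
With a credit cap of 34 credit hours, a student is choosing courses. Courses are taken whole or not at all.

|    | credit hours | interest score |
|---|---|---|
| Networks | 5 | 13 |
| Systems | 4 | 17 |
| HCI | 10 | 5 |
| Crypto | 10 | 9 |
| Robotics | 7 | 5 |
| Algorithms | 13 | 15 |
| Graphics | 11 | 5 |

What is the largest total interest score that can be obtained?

This is a 0-1 knapsack instance.
Allowing fractional choices, the relaxed optimum would be about 55.4, but courses are indivisible.
Networks + Systems + HCI + Algorithms: credit hours 5 + 4 + 10 + 13 = 32 ≤ 34, interest score 13 + 17 + 5 + 15 = 50.
Networks + Systems + Robotics + Algorithms: credit hours 5 + 4 + 7 + 13 = 29 ≤ 34, interest score 13 + 17 + 5 + 15 = 50.
Networks + Systems + Crypto + Algorithms: credit hours 5 + 4 + 10 + 13 = 32 ≤ 34, interest score 13 + 17 + 9 + 15 = 54.
Best is Networks, Systems, Crypto, and Algorithms with total interest score 54.

54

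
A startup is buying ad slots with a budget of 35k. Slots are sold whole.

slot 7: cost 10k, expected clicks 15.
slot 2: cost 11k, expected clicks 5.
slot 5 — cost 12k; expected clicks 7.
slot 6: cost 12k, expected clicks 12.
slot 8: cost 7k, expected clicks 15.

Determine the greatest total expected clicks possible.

slot 7 + slot 5 + slot 8: cost 10 + 12 + 7 = 29 ≤ 35, expected clicks 15 + 7 + 15 = 37.
slot 7 + slot 6 + slot 8: cost 10 + 12 + 7 = 29 ≤ 35, expected clicks 15 + 12 + 15 = 42.
Best is slot 7, slot 6, and slot 8 with total expected clicks 42.

42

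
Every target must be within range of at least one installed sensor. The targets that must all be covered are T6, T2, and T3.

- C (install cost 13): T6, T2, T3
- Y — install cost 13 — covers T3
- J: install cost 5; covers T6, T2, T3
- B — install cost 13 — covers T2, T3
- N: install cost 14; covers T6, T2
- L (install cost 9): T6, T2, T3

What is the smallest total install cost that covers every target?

5

J alone covers T6, T2, T3 — every target.
Total install cost: 5.
No cover costs less than 5.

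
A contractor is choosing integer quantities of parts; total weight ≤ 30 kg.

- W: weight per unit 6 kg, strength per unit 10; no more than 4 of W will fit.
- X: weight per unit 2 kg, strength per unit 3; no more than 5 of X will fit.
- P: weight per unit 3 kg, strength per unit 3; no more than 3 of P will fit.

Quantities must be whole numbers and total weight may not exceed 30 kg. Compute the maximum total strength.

49

W has the best ratio (10/6); taking only W gives at most 4×10 = 40 (stopped by the supply cap of 4).
Mixing does better — 4×W and 3×X: weight 30 ≤ 30, strength 4·10 + 3·3 = 49.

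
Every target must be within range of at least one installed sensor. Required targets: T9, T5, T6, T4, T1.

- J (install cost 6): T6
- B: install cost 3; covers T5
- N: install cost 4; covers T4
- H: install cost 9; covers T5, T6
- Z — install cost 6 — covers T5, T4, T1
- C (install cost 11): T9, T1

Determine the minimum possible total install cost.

Choose J, Z, and C: together they cover T9, T5, T6, T4, T1 — every target.
Total install cost: 6 + 6 + 11 = 23.
No cover costs less than 23.

23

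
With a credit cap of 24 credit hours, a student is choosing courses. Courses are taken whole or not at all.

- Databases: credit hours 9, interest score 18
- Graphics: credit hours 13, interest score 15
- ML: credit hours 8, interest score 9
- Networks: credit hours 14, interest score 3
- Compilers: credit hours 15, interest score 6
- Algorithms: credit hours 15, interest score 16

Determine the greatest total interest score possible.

34

Take Databases and Algorithms: credit hours 9 + 15 = 24 ≤ 24, interest score 18 + 16 = 34.
No other feasible combination does better.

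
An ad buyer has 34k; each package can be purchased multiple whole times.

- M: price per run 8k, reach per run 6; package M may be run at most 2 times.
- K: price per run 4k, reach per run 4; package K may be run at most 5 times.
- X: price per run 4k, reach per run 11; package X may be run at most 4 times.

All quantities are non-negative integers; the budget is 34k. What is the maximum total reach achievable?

60

X has the best ratio (11/4); taking only X gives at most 4×11 = 44 (stopped by the supply cap of 4).
Mixing does better — 4×K and 4×X: price 32 ≤ 34, reach 4·4 + 4·11 = 60.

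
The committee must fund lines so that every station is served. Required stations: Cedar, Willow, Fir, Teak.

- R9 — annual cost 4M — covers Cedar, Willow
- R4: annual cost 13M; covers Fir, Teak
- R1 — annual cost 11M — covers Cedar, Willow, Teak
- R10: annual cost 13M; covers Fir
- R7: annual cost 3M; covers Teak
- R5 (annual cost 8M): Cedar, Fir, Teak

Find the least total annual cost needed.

Choose R9 and R5: together they cover Cedar, Willow, Fir, Teak — every station.
Total annual cost: 4 + 8 = 12.

12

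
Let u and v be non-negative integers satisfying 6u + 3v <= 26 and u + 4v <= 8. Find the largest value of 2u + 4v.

10

Relaxing integrality, the LP optimum is 11.81 at (u,v) = (3.81, 1.05), which is not an integer point.
(u,v)=(3,1): 6·3+3·1=21≤26, 1·3+4·1=7≤8, objective 10.
(u,v)=(4,0): 6·4+3·0=24≤26, 1·4+4·0=4≤8, objective 8.
The best lattice point is (3,1), giving 10.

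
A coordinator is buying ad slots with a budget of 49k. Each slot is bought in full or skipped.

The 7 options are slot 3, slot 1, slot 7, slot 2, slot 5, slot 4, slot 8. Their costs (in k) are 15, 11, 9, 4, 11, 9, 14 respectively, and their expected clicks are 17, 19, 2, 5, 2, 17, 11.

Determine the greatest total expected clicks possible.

64

This is an integer program with binary decision variables.
Take slot 3, slot 1, slot 4, and slot 8: cost 15 + 11 + 9 + 14 = 49 ≤ 49, expected clicks 17 + 19 + 17 + 11 = 64.
No other feasible combination does better.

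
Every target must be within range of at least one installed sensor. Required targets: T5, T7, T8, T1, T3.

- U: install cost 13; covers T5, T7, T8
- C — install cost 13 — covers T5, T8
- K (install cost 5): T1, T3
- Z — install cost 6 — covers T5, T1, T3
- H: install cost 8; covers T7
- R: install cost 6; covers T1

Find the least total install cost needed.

18

The greedy cost-per-new-target heuristic would pick Z and U for 19, but a cheaper cover exists.
Choose U and K: together they cover T5, T7, T8, T1, T3 — every target.
Total install cost: 13 + 5 = 18.
No cover costs less than 18.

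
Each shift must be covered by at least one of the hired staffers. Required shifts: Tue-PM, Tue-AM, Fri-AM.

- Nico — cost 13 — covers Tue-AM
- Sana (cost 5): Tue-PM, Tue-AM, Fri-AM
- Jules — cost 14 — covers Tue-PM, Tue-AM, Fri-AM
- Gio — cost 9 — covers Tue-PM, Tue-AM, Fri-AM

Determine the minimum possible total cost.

Sana alone covers Tue-PM, Tue-AM, Fri-AM — every shift.
Total cost: 5.

5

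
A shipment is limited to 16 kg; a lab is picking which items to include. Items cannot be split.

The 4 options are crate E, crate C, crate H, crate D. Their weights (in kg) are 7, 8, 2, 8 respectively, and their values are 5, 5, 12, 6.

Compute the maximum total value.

Allowing fractional choices, the relaxed optimum would be about 22.3, but items are indivisible.
crate H + crate D: weight 2 + 8 = 10 ≤ 16, value 12 + 6 = 18.
crate E + crate H: weight 7 + 2 = 9 ≤ 16, value 5 + 12 = 17.
Best is crate H and crate D with total value 18.

18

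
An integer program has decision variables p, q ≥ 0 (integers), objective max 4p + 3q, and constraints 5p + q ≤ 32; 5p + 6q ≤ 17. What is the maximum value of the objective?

(p,q)=(3,0) is feasible, giving 12.
(p,q)=(2,1) is feasible, giving 11.
The best lattice point is (3,0), giving 12.

12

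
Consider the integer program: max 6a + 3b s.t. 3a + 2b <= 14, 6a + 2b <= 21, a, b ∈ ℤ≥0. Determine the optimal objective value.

24

The continuous relaxation peaks at (2.33, 3.5) with value 24.50; rounding to a feasible lattice point costs some objective.
(a,b)=(2,4): 3·2+2·4=14≤14, 6·2+2·4=20≤21, objective 24.
(a,b)=(1,5): 3·1+2·5=13≤14, 6·1+2·5=16≤21, objective 21.
(a,b)=(2,3): 3·2+2·3=12≤14, 6·2+2·3=18≤21, objective 21.
(a,b)=(1,4): 3·1+2·4=11≤14, 6·1+2·4=14≤21, objective 18.
The best lattice point is (2,4), giving 24.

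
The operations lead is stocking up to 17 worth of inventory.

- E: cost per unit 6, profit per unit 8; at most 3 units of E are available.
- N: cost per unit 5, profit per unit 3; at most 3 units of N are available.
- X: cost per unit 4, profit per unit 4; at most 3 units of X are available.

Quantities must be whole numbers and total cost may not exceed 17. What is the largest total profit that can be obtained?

20

2×E and 1×N: cost 17 ≤ 17, profit 2·8 + 1·3 = 19.
2×E and 1×X: cost 16 ≤ 17, profit 2·8 + 1·4 = 20.
Best is 20.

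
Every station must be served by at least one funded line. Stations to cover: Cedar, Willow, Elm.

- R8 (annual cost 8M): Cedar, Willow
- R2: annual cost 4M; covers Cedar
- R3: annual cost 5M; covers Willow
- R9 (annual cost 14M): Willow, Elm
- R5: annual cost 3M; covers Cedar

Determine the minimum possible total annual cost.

17

The greedy cost-per-new-station heuristic would pick R5, R3, and R9 for 22, but a cheaper cover exists.
Choose R9 and R5: together they cover Cedar, Willow, Elm — every station.
Total annual cost: 14 + 3 = 17.
No cover costs less than 17.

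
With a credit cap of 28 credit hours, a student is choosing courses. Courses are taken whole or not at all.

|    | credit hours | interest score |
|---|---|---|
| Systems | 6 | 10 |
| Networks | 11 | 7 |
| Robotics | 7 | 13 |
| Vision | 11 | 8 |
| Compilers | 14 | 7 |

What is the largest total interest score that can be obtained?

31

This is an integer program with binary decision variables.
Systems + Robotics + Vision: credit hours 6 + 7 + 11 = 24 ≤ 28, interest score 10 + 13 + 8 = 31.
Systems + Robotics + Compilers: credit hours 6 + 7 + 14 = 27 ≤ 28, interest score 10 + 13 + 7 = 30.
Systems + Networks + Robotics: credit hours 6 + 11 + 7 = 24 ≤ 28, interest score 10 + 7 + 13 = 30.
Best is Systems, Robotics, and Vision with total interest score 31.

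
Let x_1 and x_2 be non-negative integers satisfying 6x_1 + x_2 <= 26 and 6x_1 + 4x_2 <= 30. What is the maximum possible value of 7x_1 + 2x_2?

30

The continuous relaxation peaks at (4.11, 1.33) with value 31.44; rounding to a feasible lattice point costs some objective.
(x_1,x_2)=(4,1): 6·4+1·1=25≤26, 6·4+4·1=28≤30, objective 30.
(x_1,x_2)=(4,0): 6·4+1·0=24≤26, 6·4+4·0=24≤30, objective 28.
(x_1,x_2)=(3,2): 6·3+1·2=20≤26, 6·3+4·2=26≤30, objective 25.
(x_1,x_2)=(3,1): 6·3+1·1=19≤26, 6·3+4·1=22≤30, objective 23.
No feasible integer point exceeds 30.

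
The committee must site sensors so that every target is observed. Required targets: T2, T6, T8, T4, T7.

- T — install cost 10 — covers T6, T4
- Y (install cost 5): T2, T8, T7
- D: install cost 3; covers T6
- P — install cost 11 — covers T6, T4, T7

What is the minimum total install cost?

The greedy cost-per-new-target heuristic would pick Y, D, and T for 18, but a cheaper cover exists.
Choose T and Y: together they cover T2, T6, T8, T4, T7 — every target.
Total install cost: 10 + 5 = 15.
No cover costs less than 15.

15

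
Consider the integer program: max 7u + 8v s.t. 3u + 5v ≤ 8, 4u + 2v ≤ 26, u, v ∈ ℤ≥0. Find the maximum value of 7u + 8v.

15

(u,v)=(1,1) is feasible, giving 15.
(u,v)=(2,0) is feasible, giving 14.
(u,v)=(0,1) is feasible, giving 8.
(u,v)=(1,0) is feasible, giving 7.
Maximum is 15 at (u,v)=(1,1).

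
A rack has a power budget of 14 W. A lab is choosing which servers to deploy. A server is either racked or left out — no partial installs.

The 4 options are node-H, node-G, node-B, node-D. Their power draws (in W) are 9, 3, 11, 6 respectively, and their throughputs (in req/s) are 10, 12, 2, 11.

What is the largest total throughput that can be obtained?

Take node-G and node-D: power draw 3 + 6 = 9 ≤ 14, throughput 12 + 11 = 23.
No other feasible combination does better.

23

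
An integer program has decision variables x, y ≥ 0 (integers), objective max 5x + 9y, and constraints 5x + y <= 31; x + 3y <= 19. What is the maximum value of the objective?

Relaxing integrality, the LP optimum is 67.57 at (x,y) = (5.29, 4.57), which is not an integer point.
(x,y)=(4,5) is feasible, giving 65.
(x,y)=(5,4) is feasible, giving 61.
Maximum is 65 at (x,y)=(4,5).

65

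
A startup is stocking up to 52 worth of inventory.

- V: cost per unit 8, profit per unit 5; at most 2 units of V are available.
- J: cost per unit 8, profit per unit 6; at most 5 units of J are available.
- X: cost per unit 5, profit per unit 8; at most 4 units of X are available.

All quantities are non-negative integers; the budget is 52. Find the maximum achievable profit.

4×J and 4×X: cost 52 ≤ 52, profit 4·6 + 4·8 = 56.
1×V, 3×J, and 4×X: cost 52 ≤ 52, profit 1·5 + 3·6 + 4·8 = 55.
Best is 56.

56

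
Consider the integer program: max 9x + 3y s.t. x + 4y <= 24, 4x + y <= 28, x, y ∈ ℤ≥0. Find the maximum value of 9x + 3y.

(x,y)=(6,4): 1·6+4·4=22≤24, 4·6+1·4=28≤28, objective 66.
(x,y)=(6,3): 1·6+4·3=18≤24, 4·6+1·3=27≤28, objective 63.
(x,y)=(5,4): 1·5+4·4=21≤24, 4·5+1·4=24≤28, objective 57.
The best lattice point is (6,4), giving 66.

66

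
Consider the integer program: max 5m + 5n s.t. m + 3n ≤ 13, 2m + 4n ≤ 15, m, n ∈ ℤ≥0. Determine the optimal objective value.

The continuous relaxation peaks at (7.5, 0) with value 37.50; rounding to a feasible lattice point costs some objective.
(m,n)=(7,0): 1·7+3·0=7≤13, 2·7+4·0=14≤15, objective 35.
(m,n)=(6,0): 1·6+3·0=6≤13, 2·6+4·0=12≤15, objective 30.
Maximum is 35 at (m,n)=(7,0).

35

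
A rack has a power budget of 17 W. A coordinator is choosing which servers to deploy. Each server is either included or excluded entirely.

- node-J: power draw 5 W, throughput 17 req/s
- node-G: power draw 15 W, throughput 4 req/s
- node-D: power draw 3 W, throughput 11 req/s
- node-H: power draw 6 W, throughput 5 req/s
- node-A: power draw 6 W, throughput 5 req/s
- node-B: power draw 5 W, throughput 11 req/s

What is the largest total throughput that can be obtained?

39

Allowing fractional choices, the relaxed optimum would be about 42.3, but servers are indivisible.
node-J + node-D + node-H: power draw 5 + 3 + 6 = 14 ≤ 17, throughput 17 + 11 + 5 = 33.
node-J + node-D + node-A: power draw 5 + 3 + 6 = 14 ≤ 17, throughput 17 + 11 + 5 = 33.
node-J + node-D + node-B: power draw 5 + 3 + 5 = 13 ≤ 17, throughput 17 + 11 + 11 = 39.
Best is node-J, node-D, and node-B with total throughput 39.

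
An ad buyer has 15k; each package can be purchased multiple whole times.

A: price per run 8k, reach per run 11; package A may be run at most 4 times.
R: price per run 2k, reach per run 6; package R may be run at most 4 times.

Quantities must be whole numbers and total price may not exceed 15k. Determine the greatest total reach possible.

Take 1×A and 3×R: price 14 ≤ 15, reach 1·11 + 3·6 = 29.
No other integer combination yields more.

29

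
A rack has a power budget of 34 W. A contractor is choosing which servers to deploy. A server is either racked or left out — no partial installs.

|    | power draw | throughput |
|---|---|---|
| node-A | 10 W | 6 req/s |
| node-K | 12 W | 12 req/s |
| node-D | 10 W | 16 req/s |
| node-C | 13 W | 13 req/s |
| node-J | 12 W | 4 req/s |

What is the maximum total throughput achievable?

35

This is an integer program with binary decision variables.
node-A + node-D + node-C: power draw 10 + 10 + 13 = 33 ≤ 34, throughput 6 + 16 + 13 = 35.
node-A + node-K + node-D: power draw 10 + 12 + 10 = 32 ≤ 34, throughput 6 + 12 + 16 = 34.
node-K + node-D + node-J: power draw 12 + 10 + 12 = 34 ≤ 34, throughput 12 + 16 + 4 = 32.
Best is node-A, node-D, and node-C with total throughput 35.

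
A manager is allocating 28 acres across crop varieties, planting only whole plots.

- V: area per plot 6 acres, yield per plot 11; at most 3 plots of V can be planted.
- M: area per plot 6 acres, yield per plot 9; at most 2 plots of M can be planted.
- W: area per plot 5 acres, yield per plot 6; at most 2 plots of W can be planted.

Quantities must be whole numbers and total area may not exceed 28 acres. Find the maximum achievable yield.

Take 3×V and 2×W: area 28 ≤ 28, yield 3·11 + 2·6 = 45.
V has the best ratio (11/6) and is taken to its limit of 3; remaining capacity is filled optimally with the others.

45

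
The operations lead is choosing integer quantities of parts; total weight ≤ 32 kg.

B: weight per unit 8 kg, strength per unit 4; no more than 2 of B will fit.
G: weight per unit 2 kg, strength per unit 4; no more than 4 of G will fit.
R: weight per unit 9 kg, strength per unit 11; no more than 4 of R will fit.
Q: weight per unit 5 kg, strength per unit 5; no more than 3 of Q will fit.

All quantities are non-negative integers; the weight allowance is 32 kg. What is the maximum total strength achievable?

This is a bounded integer knapsack.
Take 4×G, 2×R, and 1×Q: weight 31 ≤ 32, strength 4·4 + 2·11 + 1·5 = 43.
G has the best ratio (4/2) and is taken to its limit of 4; remaining capacity is filled optimally with the others.

43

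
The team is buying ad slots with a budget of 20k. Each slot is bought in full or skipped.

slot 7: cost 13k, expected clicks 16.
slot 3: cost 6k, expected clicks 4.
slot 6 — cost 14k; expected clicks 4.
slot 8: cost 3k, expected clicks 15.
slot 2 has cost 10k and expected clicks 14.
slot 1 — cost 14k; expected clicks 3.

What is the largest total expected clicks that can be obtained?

Take slot 3, slot 8, and slot 2: cost 6 + 3 + 10 = 19 ≤ 20, expected clicks 4 + 15 + 14 = 33.
No other feasible combination does better.

33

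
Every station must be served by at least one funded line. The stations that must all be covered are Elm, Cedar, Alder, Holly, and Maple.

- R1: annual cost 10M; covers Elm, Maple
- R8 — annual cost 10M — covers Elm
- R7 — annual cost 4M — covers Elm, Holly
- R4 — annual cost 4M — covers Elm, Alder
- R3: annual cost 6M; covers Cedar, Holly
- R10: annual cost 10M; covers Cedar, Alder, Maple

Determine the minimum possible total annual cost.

14

Choose R7 and R10: together they cover Elm, Cedar, Alder, Holly, Maple — every station.
Total annual cost: 4 + 10 = 14.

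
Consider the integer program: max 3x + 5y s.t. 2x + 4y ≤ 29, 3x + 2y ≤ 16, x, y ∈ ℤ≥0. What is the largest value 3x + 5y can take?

35

The continuous relaxation peaks at (0.75, 6.88) with value 36.62; rounding to a feasible lattice point costs some objective.
(x,y)=(0,7): 2·0+4·7=28≤29, 3·0+2·7=14≤16, objective 35.
(x,y)=(1,6): 2·1+4·6=26≤29, 3·1+2·6=15≤16, objective 33.
(x,y)=(0,6): 2·0+4·6=24≤29, 3·0+2·6=12≤16, objective 30.
Maximum is 35 at (x,y)=(0,7).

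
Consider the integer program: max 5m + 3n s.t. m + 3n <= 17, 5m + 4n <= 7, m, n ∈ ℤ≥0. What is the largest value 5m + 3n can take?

Relaxing integrality, the LP optimum is 7.00 at (m,n) = (1.4, 0), which is not an integer point.
(m,n)=(1,0): 1·1+3·0=1≤17, 5·1+4·0=5≤7, objective 5.
(m,n)=(0,1): 1·0+3·1=3≤17, 5·0+4·1=4≤7, objective 3.
Maximum is 5 at (m,n)=(1,0).

5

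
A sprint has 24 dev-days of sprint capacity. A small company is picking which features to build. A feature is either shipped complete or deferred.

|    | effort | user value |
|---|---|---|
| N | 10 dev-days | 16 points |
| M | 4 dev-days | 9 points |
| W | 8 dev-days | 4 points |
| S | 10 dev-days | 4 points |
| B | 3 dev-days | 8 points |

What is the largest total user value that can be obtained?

33

N + M + S: effort 10 + 4 + 10 = 24 ≤ 24, user value 16 + 9 + 4 = 29.
N + M + B: effort 10 + 4 + 3 = 17 ≤ 24, user value 16 + 9 + 8 = 33.
N + M + W: effort 10 + 4 + 8 = 22 ≤ 24, user value 16 + 9 + 4 = 29.
Best is N, M, and B with total user value 33.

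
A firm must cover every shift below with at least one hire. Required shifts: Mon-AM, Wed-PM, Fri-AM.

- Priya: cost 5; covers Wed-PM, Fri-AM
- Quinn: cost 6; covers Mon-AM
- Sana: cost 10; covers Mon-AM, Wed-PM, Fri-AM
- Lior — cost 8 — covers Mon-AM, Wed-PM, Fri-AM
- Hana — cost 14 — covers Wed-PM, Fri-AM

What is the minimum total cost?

Lior alone covers Mon-AM, Wed-PM, Fri-AM — every shift.
Total cost: 8.

8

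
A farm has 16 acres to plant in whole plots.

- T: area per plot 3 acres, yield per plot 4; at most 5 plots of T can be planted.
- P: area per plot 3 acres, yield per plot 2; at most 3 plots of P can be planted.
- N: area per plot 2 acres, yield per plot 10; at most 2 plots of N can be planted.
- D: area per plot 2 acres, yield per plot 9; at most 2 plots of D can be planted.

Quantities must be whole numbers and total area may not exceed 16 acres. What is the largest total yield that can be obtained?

This is a bounded integer knapsack.
N has the best ratio (10/2); taking only N gives at most 2×10 = 20 (stopped by the supply cap of 2).
Mixing does better — 2×T, 2×N, and 2×D: area 14 ≤ 16, yield 2·4 + 2·10 + 2·9 = 46.

46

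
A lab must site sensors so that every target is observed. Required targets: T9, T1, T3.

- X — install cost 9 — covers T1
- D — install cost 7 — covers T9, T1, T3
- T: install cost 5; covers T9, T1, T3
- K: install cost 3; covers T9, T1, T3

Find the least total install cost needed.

K alone covers T9, T1, T3 — every target.
Total install cost: 3.
No cover costs less than 3.

3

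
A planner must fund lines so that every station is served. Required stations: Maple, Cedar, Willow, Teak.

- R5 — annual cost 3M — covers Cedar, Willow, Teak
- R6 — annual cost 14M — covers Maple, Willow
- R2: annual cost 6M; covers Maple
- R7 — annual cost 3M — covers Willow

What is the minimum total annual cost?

Choose R5 and R2: together they cover Maple, Cedar, Willow, Teak — every station.
Total annual cost: 3 + 6 = 9.
No cover costs less than 9.

9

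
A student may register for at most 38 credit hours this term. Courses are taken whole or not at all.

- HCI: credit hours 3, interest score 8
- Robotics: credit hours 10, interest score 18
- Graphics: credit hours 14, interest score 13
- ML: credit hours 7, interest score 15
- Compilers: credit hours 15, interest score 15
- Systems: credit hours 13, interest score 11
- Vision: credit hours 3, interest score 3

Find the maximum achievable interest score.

59

Treat it as a binary knapsack problem.
Take HCI, Robotics, ML, Compilers, and Vision: credit hours 3 + 10 + 7 + 15 + 3 = 38 ≤ 38, interest score 8 + 18 + 15 + 15 + 3 = 59.
No other feasible combination does better.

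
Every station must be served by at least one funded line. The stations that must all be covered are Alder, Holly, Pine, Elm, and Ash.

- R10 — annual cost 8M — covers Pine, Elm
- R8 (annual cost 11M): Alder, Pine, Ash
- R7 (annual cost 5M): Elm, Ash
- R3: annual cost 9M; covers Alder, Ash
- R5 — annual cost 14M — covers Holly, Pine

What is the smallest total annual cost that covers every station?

This is an integer covering problem.
The greedy cost-per-new-station heuristic would pick R7, R8, and R5 for 30, but a cheaper cover exists.
Choose R7, R3, and R5: together they cover Alder, Holly, Pine, Elm, Ash — every station.
Total annual cost: 5 + 9 + 14 = 28.
No cover costs less than 28.

28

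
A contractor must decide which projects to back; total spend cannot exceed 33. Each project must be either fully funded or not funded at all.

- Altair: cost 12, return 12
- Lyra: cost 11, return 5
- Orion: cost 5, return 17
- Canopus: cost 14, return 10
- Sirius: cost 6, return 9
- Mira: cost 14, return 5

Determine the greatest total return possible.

39

Treat it as a binary knapsack problem.
Orion + Canopus + Sirius: cost 5 + 14 + 6 = 25 ≤ 33, return 17 + 10 + 9 = 36.
Altair + Orion + Canopus: cost 12 + 5 + 14 = 31 ≤ 33, return 12 + 17 + 10 = 39.
Altair + Orion + Sirius: cost 12 + 5 + 6 = 23 ≤ 33, return 12 + 17 + 9 = 38.
Best is Altair, Orion, and Canopus with total return 39.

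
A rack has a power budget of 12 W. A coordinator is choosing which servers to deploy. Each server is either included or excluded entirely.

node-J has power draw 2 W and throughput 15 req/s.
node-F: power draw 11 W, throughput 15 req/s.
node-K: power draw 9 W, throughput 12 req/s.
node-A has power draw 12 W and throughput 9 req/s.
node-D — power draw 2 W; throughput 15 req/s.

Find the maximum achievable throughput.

30

This is an integer program with binary decision variables.
Take node-J and node-D: power draw 2 + 2 = 4 ≤ 12, throughput 15 + 15 = 30.
No other feasible combination does better.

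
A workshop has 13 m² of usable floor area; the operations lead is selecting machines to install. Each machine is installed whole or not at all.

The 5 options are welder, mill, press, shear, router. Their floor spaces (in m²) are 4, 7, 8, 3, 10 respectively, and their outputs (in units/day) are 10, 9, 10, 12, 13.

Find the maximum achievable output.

25

Allowing fractional choices, the relaxed optimum would be about 29.8, but machines are indivisible.
welder + shear: floor space 4 + 3 = 7 ≤ 13, output 10 + 12 = 22.
shear + router: floor space 3 + 10 = 13 ≤ 13, output 12 + 13 = 25.
Best is shear and router with total output 25.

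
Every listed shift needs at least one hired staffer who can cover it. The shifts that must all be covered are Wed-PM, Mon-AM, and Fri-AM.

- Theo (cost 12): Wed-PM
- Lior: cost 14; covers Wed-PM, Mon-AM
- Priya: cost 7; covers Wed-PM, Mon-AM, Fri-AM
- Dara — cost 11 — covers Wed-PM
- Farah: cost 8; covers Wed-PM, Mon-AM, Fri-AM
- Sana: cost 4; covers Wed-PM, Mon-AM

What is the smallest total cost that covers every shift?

7

The greedy cost-per-new-shift heuristic would pick Sana and Priya for 11, but a cheaper cover exists.
Priya alone covers Wed-PM, Mon-AM, Fri-AM — every shift.
Total cost: 7.
No cover costs less than 7.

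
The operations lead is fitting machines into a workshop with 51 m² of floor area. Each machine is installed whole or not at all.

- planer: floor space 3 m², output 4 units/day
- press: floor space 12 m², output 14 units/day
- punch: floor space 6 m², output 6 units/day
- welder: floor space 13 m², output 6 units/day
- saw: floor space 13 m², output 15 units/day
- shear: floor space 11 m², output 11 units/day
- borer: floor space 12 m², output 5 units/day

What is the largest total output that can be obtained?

50

Allowing fractional choices, the relaxed optimum would be about 52.8, but machines are indivisible.
planer + press + saw + shear + borer: floor space 3 + 12 + 13 + 11 + 12 = 51 ≤ 51, output 4 + 14 + 15 + 11 + 5 = 49.
planer + press + punch + saw + shear: floor space 3 + 12 + 6 + 13 + 11 = 45 ≤ 51, output 4 + 14 + 6 + 15 + 11 = 50.
press + punch + saw + shear: floor space 12 + 6 + 13 + 11 = 42 ≤ 51, output 14 + 6 + 15 + 11 = 46.
Best is planer, press, punch, saw, and shear with total output 50.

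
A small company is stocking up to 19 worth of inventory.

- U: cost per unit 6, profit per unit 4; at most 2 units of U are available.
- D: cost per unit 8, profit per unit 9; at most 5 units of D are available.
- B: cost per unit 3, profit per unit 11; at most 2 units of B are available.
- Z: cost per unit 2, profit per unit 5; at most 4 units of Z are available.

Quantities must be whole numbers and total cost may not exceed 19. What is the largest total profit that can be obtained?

Take 2×B and 4×Z: cost 14 ≤ 19, profit 2·11 + 4·5 = 42.
B has the best ratio (11/3) and is taken to its limit of 2; remaining capacity is filled optimally with the others.

42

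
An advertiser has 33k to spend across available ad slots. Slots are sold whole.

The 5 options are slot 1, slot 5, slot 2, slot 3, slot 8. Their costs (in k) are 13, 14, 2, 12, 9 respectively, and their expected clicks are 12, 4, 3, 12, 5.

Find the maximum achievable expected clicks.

Take slot 1, slot 2, and slot 3: cost 13 + 2 + 12 = 27 ≤ 33, expected clicks 12 + 3 + 12 = 27.
No other feasible combination does better.

27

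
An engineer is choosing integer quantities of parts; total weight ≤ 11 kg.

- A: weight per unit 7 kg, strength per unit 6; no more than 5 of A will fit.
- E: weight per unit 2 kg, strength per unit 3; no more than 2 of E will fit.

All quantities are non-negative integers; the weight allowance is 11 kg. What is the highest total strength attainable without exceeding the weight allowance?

12

E has the best ratio (3/2); taking only E gives at most 2×3 = 6 (stopped by the supply cap of 2).
Mixing does better — 1×A and 2×E: weight 11 ≤ 11, strength 1·6 + 2·3 = 12.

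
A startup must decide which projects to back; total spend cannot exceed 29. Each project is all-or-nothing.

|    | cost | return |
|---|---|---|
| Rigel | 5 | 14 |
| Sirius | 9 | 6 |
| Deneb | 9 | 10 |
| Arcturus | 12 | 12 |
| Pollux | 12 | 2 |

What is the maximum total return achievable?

This is an integer program with binary decision variables.
Allowing fractional choices, the relaxed optimum would be about 38.0, but projects are indivisible.
Rigel + Sirius + Arcturus: cost 5 + 9 + 12 = 26 ≤ 29, return 14 + 6 + 12 = 32.
Rigel + Deneb + Arcturus: cost 5 + 9 + 12 = 26 ≤ 29, return 14 + 10 + 12 = 36.
Best is Rigel, Deneb, and Arcturus with total return 36.

36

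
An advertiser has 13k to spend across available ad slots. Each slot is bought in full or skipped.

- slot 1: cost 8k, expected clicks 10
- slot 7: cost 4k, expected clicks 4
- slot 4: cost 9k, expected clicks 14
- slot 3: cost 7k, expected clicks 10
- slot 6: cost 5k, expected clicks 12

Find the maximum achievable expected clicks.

Allowing fractional choices, the relaxed optimum would be about 24.4, but ad slots are indivisible.
slot 1 + slot 6: cost 8 + 5 = 13 ≤ 13, expected clicks 10 + 12 = 22.
slot 3 + slot 6: cost 7 + 5 = 12 ≤ 13, expected clicks 10 + 12 = 22.
The maximum expected clicks is 22; one optimal choice is slot 3 and slot 6.

22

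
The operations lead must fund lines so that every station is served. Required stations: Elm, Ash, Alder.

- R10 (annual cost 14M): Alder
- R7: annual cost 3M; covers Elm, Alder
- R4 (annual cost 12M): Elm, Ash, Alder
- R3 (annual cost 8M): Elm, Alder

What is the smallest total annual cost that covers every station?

12

This is a weighted set-cover instance.
R4 alone covers Elm, Ash, Alder — every station.
Total annual cost: 12.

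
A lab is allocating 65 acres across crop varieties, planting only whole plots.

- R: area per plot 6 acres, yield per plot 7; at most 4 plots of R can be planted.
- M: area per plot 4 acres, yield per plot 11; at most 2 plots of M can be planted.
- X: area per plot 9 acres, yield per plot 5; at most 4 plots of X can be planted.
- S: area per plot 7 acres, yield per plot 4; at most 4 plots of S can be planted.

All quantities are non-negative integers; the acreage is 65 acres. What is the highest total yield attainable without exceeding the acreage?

Take 4×R, 2×M, 2×X, and 2×S: area 64 ≤ 65, yield 4·7 + 2·11 + 2·5 + 2·4 = 68.
M has the best ratio (11/4) and is taken to its limit of 2; remaining capacity is filled optimally with the others.

68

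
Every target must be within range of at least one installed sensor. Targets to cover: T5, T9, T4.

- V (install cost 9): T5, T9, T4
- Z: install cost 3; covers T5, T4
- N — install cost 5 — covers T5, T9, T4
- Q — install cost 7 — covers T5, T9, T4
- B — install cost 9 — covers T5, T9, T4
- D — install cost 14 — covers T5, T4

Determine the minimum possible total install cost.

N alone covers T5, T9, T4 — every target.
Total install cost: 5.

5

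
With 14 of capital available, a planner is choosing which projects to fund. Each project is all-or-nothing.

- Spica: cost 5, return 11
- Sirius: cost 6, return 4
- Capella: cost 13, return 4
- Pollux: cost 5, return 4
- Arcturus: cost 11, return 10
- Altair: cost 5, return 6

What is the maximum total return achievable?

17

Treat it as a binary knapsack problem.
Allowing fractional choices, the relaxed optimum would be about 20.6, but projects are indivisible.
Spica + Altair: cost 5 + 5 = 10 ≤ 14, return 11 + 6 = 17.
Spica + Pollux: cost 5 + 5 = 10 ≤ 14, return 11 + 4 = 15.
Best is Spica and Altair with total return 17.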